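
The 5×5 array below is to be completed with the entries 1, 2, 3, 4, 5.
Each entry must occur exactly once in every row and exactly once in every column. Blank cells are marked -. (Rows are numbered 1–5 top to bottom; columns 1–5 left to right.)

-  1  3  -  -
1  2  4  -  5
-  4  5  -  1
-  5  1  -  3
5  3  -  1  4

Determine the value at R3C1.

Row 1, column 5: row 1 has {1, 3} and column 5 has {1, 3, 4, 5}, leaving only 2.
Row 1, column 1: row 1 has {1, 2, 3} and column 1 has {1, 5}, leaving only 4.
Row 1, column 4: row 1 has {1, 2, 3, 4} and column 4 has {1}, leaving only 5.
Row 2, column 4: row 2 has {1, 2, 4, 5} and column 4 has {1, 5}, leaving only 3.
Row 3, column 4: row 3 has {1, 4, 5} and column 4 has {1, 3, 5}, leaving only 2.
Row 3 already has {1, 2, 4, 5} and column 1 already has {1, 4, 5}, so row 3, column 1 must be 3.

3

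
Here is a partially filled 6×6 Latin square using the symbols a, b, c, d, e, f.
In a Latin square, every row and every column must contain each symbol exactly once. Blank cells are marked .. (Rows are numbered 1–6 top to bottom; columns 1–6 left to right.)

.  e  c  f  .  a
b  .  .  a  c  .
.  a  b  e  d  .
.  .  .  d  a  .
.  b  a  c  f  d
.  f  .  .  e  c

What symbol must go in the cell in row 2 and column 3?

f

Row 1, column 1: row 1 has {a, c, e, f} and column 1 has {b}, leaving only d.
Row 1, column 5: row 1 has {a, c, d, e, f} and column 5 has {a, c, d, e, f}, leaving only b.
Row 2, column 2: row 2 has {a, b, c} and column 2 has {a, b, e, f}, leaving only d.
Row 3, column 6: row 3 has {a, b, d, e} and column 6 has {a, c, d}, leaving only f.
Row 2, column 6: row 2 has {a, b, c, d} and column 6 has {a, c, d, f}, leaving only e.
Row 2 already has {a, b, c, d, e} and column 3 already has {a, b, c}, so row 2, column 3 must be f.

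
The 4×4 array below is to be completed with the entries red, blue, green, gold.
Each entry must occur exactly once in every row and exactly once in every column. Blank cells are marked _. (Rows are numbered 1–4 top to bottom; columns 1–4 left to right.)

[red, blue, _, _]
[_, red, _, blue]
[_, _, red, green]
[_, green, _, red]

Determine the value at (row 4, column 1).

Row 1, column 4: row 1 has {red, blue} and column 4 has {red, blue, green}, leaving only gold.
Row 1, column 3: row 1 has {red, blue, gold} and column 3 has {red}, leaving only green.
Row 2, column 3: row 2 has {red, blue} and column 3 has {red, green}, leaving only gold.
Row 2, column 1: row 2 has {red, blue, gold} and column 1 has {red}, leaving only green.
Row 3, column 2: row 3 has {red, green} and column 2 has {red, blue, green}, leaving only gold.
Row 3, column 1: row 3 has {red, green, gold} and column 1 has {red, green}, leaving only blue.
Row 4 already has {red, green} and column 1 already has {red, blue, green}, so row 4, column 1 must be gold.

gold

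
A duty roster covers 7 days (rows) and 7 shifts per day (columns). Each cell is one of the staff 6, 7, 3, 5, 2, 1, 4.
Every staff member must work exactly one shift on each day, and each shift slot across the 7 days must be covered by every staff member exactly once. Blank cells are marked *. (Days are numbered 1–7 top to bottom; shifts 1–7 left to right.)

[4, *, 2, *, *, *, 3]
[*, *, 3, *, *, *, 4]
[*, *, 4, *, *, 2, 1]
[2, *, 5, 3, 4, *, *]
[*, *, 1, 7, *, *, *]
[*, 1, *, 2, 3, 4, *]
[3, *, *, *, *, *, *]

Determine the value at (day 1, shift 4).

1

Day 1, shift 4 is narrowed to {6, 5, 1}.
If it were 6, propagating the remaining blanks reaches a contradiction.
If it were 5, propagating the remaining blanks reaches a contradiction.
So day 1, shift 4 must be 1.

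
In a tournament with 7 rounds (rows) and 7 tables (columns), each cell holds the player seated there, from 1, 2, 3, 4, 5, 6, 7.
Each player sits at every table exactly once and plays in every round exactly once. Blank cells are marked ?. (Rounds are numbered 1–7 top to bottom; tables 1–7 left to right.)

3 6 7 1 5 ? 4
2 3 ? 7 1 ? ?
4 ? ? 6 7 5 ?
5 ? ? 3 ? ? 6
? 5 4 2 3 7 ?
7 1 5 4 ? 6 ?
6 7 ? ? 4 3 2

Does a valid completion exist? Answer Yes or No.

Round 1, table 6: round 1 has {1, 3, 4, 5, 6, 7} and table 6 has {3, 5, 6, 7}, so it must be 2.
Round 2, table 3: round 2 has {1, 2, 3, 7} and table 3 has {4, 5, 7}, so it must be 6.
Round 2, table 6: round 2 has {1, 2, 3, 6, 7} and table 6 has {2, 3, 5, 6, 7}, so it must be 4.
Round 2, table 7: round 2 has {1, 2, 3, 4, 6, 7} and table 7 has {2, 4, 6}, so it must be 5.
Round 3, table 2: round 3 has {4, 5, 6, 7} and table 2 has {1, 3, 5, 6, 7}, so it must be 2.
Round 4, table 2: round 4 has {3, 5, 6} and table 2 has {1, 2, 3, 5, 6, 7}, so it must be 4.
Round 4, table 5: round 4 has {3, 4, 5, 6} and table 5 has {1, 3, 4, 5, 7}, so it must be 2.
Now round 6, table 5: round 6 together with table 5 already contain {1, 2, 3, 4, 5, 6, 7} — every symbol — so nothing can go there. The grid has no valid completion.

No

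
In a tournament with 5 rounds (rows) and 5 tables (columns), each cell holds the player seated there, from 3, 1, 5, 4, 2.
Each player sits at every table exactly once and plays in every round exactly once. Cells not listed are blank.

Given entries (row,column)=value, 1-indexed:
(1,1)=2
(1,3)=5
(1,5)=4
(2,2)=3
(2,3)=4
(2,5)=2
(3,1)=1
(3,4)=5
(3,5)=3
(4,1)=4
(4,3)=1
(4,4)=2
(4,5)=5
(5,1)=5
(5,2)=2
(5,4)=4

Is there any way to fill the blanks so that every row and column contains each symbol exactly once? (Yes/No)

No

Round 2, table 1: round 2 together with table 1 already contain {3, 1, 5, 4, 2} — every symbol — so nothing can go there. The grid has no valid completion.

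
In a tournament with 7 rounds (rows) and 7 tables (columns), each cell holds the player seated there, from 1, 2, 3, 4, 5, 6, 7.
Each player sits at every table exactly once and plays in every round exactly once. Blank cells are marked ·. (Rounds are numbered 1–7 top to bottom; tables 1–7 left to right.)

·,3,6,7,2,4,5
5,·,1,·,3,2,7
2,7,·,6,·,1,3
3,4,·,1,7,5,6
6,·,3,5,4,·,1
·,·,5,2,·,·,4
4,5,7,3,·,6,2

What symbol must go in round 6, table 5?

6

Round 1, table 1: round 1 has {2, 3, 4, 5, 6, 7} and table 1 has {2, 3, 4, 5, 6}, leaving only 1.
Round 2, table 2: round 2 has {1, 2, 3, 5, 7} and table 2 has {3, 4, 5, 7}, leaving only 6.
Round 2, table 4: round 2 has {1, 2, 3, 5, 6, 7} and table 4 has {1, 2, 3, 5, 6, 7}, leaving only 4.
Round 3, table 3: round 3 has {1, 2, 3, 6, 7} and table 3 has {1, 3, 5, 6, 7}, leaving only 4.
Round 3, table 5: round 3 has {1, 2, 3, 4, 6, 7} and table 5 has {2, 3, 4, 7}, leaving only 5.
Round 4, table 3: round 4 has {1, 3, 4, 5, 6, 7} and table 3 has {1, 3, 4, 5, 6, 7}, leaving only 2.
Round 5, table 2: round 5 has {1, 3, 4, 5, 6} and table 2 has {3, 4, 5, 6, 7}, leaving only 2.
Round 5, table 6: round 5 has {1, 2, 3, 4, 5, 6} and table 6 has {1, 2, 4, 5, 6}, leaving only 7.
Round 6, table 1: round 6 has {2, 4, 5} and table 1 has {1, 2, 3, 4, 5, 6}, leaving only 7.
Round 6, table 2: round 6 has {2, 4, 5, 7} and table 2 has {2, 3, 4, 5, 6, 7}, leaving only 1.
Round 6 already has {1, 2, 4, 5, 7} and table 5 already has {2, 3, 4, 5, 7}, so round 6, table 5 must be 6.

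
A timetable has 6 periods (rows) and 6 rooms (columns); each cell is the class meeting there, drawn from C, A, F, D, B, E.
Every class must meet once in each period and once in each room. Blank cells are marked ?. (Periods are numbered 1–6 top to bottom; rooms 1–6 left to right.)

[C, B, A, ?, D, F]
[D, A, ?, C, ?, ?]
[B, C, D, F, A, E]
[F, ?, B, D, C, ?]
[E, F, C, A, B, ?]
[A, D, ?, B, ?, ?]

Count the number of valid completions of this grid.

Period 1, room 4: eliminating its period and room leaves {E}.
Period 2, room 3: eliminating its period and room leaves {F, E}.
Period 2, room 5: eliminating its period and room leaves {F, E}.
Period 2, room 6: eliminating its period and room leaves {B}.
Period 4, room 2: eliminating its period and room leaves {E}.
Period 4, room 6: eliminating its period and room leaves {A}.
Period 5, room 6: eliminating its period and room leaves {D}.
Period 6, room 3: eliminating its period and room leaves {F, E}.
Period 6, room 5: eliminating its period and room leaves {F, E}.
Period 6, room 6: eliminating its period and room leaves {C}.
Enumerating the assignments across these blanks that avoid any period or room repeat gives 2 completions.

2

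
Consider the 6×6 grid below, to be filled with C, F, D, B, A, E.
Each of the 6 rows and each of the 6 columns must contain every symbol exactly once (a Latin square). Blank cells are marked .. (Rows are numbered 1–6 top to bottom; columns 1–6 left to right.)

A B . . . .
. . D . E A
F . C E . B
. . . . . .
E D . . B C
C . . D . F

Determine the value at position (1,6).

Row 2, column 1: row 2 has {D, A, E} and column 1 has {C, F, A, E}, leaving only B.
Row 3, column 2: row 3 has {C, F, B, E} and column 2 has {D, B}, leaving only A.
Row 3, column 5: row 3 has {C, F, B, A, E} and column 5 has {B, E}, leaving only D.
Row 4, column 1: row 4 has {} and column 1 has {C, F, B, A, E}, leaving only D.
Row 4, column 6: row 4 has {D} and column 6 has {C, F, B, A}, leaving only E.
Row 1 already has {B, A} and column 6 already has {C, F, B, A, E}, so row 1, column 6 must be D.

D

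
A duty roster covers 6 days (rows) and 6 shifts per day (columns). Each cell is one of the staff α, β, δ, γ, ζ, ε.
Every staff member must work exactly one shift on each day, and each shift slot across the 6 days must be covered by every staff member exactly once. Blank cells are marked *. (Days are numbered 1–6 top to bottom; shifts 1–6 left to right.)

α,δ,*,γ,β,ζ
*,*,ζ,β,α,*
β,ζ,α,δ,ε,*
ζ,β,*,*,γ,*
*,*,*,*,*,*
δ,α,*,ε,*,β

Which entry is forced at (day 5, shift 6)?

Day 1, shift 3: day 1 has {α, β, δ, γ, ζ} and shift 3 has {α, ζ}, leaving only ε.
Day 3, shift 6: day 3 has {α, β, δ, ζ, ε} and shift 6 has {β, ζ}, leaving only γ.
Day 4, shift 3: day 4 has {β, γ, ζ} and shift 3 has {α, ζ, ε}, leaving only δ.
Day 4, shift 4: day 4 has {β, δ, γ, ζ} and shift 4 has {β, δ, γ, ε}, leaving only α.
Day 4, shift 6: day 4 has {α, β, δ, γ, ζ} and shift 6 has {β, γ, ζ}, leaving only ε.
Day 2, shift 6: day 2 has {α, β, ζ} and shift 6 has {β, γ, ζ, ε}, leaving only δ.
Day 5 already has {} and shift 6 already has {β, δ, γ, ζ, ε}, so day 5, shift 6 must be α.

α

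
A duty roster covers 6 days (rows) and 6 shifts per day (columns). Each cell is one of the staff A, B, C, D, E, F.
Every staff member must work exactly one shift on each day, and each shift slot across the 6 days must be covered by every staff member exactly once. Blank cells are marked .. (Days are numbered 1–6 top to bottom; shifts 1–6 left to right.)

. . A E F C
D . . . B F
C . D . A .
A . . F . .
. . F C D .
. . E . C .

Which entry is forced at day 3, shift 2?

Day 1, shift 1: day 1 has {A, C, E, F} and shift 1 has {A, C, D}, leaving only B.
Day 1, shift 2: day 1 has {A, B, C, E, F} and shift 2 has {}, leaving only D.
Day 2, shift 3: day 2 has {B, D, F} and shift 3 has {A, D, E, F}, leaving only C.
Day 2, shift 4: day 2 has {B, C, D, F} and shift 4 has {C, E, F}, leaving only A.
Day 2, shift 2: day 2 has {A, B, C, D, F} and shift 2 has {D}, leaving only E.
Day 3, shift 4: day 3 has {A, C, D} and shift 4 has {A, C, E, F}, leaving only B.
Day 3 already has {A, B, C, D} and shift 2 already has {D, E}, so day 3, shift 2 must be F.

F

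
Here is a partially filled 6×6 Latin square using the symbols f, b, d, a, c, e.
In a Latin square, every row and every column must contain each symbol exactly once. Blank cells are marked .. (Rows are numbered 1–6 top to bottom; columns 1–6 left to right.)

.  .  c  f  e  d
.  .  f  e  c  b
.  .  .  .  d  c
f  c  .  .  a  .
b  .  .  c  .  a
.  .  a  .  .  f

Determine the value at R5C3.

Row 1, column 1: row 1 has {f, d, c, e} and column 1 has {f, b}, leaving only a.
Row 1, column 2: row 1 has {f, d, a, c, e} and column 2 has {c}, leaving only b.
Row 2, column 1: row 2 has {f, b, c, e} and column 1 has {f, b, a}, leaving only d.
Row 2, column 2: row 2 has {f, b, d, c, e} and column 2 has {b, c}, leaving only a.
Row 3, column 1: row 3 has {d, c} and column 1 has {f, b, d, a}, leaving only e.
Row 3, column 2: row 3 has {d, c, e} and column 2 has {b, a, c}, leaving only f.
Row 3, column 3: row 3 has {f, d, c, e} and column 3 has {f, a, c}, leaving only b.
Row 3, column 4: row 3 has {f, b, d, c, e} and column 4 has {f, c, e}, leaving only a.
Row 4, column 6: row 4 has {f, a, c} and column 6 has {f, b, d, a, c}, leaving only e.
Row 4, column 3: row 4 has {f, a, c, e} and column 3 has {f, b, a, c}, leaving only d.
Row 5 already has {b, a, c} and column 3 already has {f, b, d, a, c}, so row 5, column 3 must be e.

e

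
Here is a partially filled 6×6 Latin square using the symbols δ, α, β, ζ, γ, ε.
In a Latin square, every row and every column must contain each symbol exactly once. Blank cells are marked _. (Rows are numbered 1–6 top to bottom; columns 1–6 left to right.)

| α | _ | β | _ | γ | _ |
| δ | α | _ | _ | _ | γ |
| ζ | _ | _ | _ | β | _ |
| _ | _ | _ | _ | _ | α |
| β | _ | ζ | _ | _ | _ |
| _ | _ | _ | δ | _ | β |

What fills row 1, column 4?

ε

Row 2, column 3: row 2 has {δ, α, γ} and column 3 has {β, ζ}, leaving only ε.
Row 2, column 5: row 2 has {δ, α, γ, ε} and column 5 has {β, γ}, leaving only ζ.
Row 2, column 4: row 2 has {δ, α, ζ, γ, ε} and column 4 has {δ}, leaving only β.
Row 1, column 4 is narrowed to {ζ, ε}.
If it were ζ, propagating the remaining blanks reaches a contradiction.
So row 1, column 4 must be ε.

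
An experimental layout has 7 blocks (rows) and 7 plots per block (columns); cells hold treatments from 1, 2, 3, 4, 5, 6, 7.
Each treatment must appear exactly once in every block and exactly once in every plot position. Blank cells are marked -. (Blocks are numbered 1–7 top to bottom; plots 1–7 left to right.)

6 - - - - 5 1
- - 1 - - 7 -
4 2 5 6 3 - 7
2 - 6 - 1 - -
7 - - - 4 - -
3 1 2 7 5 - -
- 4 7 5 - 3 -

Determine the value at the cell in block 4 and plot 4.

3

Block 2, plot 1: block 2 has {1, 7} and plot 1 has {2, 3, 4, 6, 7}, leaving only 5.
Block 3, plot 6: block 3 has {2, 3, 4, 5, 6, 7} and plot 6 has {3, 5, 7}, leaving only 1.
Block 4, plot 6: block 4 has {1, 2, 6} and plot 6 has {1, 3, 5, 7}, leaving only 4.
Block 4 already has {1, 2, 4, 6} and plot 4 already has {5, 6, 7}, so block 4, plot 4 must be 3.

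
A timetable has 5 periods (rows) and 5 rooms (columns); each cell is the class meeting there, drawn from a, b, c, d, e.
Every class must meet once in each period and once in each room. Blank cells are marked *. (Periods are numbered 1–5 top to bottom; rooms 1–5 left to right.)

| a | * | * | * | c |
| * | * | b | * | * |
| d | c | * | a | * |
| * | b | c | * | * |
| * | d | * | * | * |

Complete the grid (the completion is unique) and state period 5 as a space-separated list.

b d a c e

Period 1, room 2: period 1 has {a, c} and room 2 has {b, c, d}, leaving only e.
Period 1, room 3: period 1 has {a, c, e} and room 3 has {b, c}, leaving only d.
Period 1, room 4: period 1 has {a, c, d, e} and room 4 has {a}, leaving only b.
Period 2, room 2: period 2 has {b} and room 2 has {b, c, d, e}, leaving only a.
Period 3, room 3: period 3 has {a, c, d} and room 3 has {b, c, d}, leaving only e.
Period 5, room 3: period 5 has {d} and room 3 has {b, c, d, e}, leaving only a.
Period 3, room 5: period 3 has {a, c, d, e} and room 5 has {c}, leaving only b.
Period 5, room 5: period 5 has {a, d} and room 5 has {b, c}, leaving only e.
Period 5, room 4: period 5 has {a, d, e} and room 4 has {a, b}, leaving only c.
Period 5, room 1: period 5 has {a, c, d, e} and room 1 has {a, d}, leaving only b.
So period 5 reads: b d a c e.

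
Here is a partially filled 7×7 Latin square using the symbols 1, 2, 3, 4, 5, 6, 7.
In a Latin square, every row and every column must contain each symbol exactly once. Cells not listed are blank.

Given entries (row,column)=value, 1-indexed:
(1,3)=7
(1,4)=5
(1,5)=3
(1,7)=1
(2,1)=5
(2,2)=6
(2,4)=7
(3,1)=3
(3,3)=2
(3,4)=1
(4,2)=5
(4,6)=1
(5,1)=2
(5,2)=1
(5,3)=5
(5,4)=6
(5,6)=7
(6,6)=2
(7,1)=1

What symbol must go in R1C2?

Row 5, column 5: row 5 has {1, 2, 5, 6, 7} and column 5 has {3}, leaving only 4.
Row 5, column 7: row 5 has {1, 2, 4, 5, 6, 7} and column 7 has {1}, leaving only 3.
Row 1, column 2 is narrowed to {2, 4}.
If it were 4, then row 1, column 6 would be left with no valid symbol.
So row 1, column 2 must be 2.

2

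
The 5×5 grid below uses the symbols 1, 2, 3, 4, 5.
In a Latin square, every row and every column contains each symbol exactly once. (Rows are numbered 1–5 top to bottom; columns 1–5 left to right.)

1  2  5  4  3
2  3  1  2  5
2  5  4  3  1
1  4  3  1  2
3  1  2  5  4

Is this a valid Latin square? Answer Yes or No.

Row 4 contains 1 twice (at columns 1 and 4); row 2 is also not a permutation.

No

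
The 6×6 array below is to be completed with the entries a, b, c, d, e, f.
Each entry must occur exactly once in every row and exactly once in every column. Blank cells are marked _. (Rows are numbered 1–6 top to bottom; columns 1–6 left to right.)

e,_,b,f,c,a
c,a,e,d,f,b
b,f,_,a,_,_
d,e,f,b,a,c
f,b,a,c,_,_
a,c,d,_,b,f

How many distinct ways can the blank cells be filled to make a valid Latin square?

2

Row 1, column 2: eliminating its row and column leaves {d}.
Row 3, column 3: eliminating its row and column leaves {c}.
Row 3, column 5: eliminating its row and column leaves {d, e}.
Row 3, column 6: eliminating its row and column leaves {d, e}.
Row 5, column 5: eliminating its row and column leaves {d, e}.
Row 5, column 6: eliminating its row and column leaves {d, e}.
Row 6, column 4: eliminating its row and column leaves {e}.
Enumerating the assignments across these blanks that avoid any row or column repeat gives 2 completions.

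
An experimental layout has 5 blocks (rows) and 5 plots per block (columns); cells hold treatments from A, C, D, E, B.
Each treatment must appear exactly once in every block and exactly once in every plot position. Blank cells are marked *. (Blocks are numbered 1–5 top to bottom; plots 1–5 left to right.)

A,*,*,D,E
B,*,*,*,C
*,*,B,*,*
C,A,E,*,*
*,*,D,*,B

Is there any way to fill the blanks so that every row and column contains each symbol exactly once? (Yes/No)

No block or plot among the givens repeats a symbol, and propagating forced cells runs into no contradiction.
One valid completion exists (for instance, A B C D E / B D A E C / D E B C A / C A E B D / E C D A B).

Yes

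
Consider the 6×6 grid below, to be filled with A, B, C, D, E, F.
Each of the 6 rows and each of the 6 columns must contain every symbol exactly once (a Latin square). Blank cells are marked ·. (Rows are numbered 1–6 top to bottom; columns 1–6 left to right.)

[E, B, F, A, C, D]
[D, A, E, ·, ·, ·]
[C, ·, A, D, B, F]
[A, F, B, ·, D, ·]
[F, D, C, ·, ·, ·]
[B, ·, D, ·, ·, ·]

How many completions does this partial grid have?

3

Row 2, column 4: eliminating its row and column leaves {B, C, F}.
Row 2, column 5: eliminating its row and column leaves {F}.
Row 2, column 6: eliminating its row and column leaves {B, C}.
Row 3, column 2: eliminating its row and column leaves {E}.
Row 4, column 4: eliminating its row and column leaves {C, E}.
Row 4, column 6: eliminating its row and column leaves {C, E}.
Row 5, column 4: eliminating its row and column leaves {B, E}.
Row 5, column 5: eliminating its row and column leaves {A, E}.
Row 5, column 6: eliminating its row and column leaves {A, B, E}.
Row 6, column 2: eliminating its row and column leaves {C, E}.
Row 6, column 4: eliminating its row and column leaves {C, E, F}.
Row 6, column 5: eliminating its row and column leaves {A, E, F}.
Row 6, column 6: eliminating its row and column leaves {A, C, E}.
Enumerating the assignments across these blanks that avoid any row or column repeat gives 3 completions.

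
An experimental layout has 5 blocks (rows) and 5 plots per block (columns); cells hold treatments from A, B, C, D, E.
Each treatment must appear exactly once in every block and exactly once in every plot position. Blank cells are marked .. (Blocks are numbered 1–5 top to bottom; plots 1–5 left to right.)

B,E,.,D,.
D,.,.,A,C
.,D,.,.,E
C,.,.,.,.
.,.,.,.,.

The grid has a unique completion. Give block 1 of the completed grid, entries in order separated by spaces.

B E C D A

Block 1, plot 5: block 1 has {B, D, E} and plot 5 has {C, E}, leaving only A.
Block 1, plot 3: block 1 has {A, B, D, E} and plot 3 has {}, leaving only C.
So block 1 reads: B E C D A.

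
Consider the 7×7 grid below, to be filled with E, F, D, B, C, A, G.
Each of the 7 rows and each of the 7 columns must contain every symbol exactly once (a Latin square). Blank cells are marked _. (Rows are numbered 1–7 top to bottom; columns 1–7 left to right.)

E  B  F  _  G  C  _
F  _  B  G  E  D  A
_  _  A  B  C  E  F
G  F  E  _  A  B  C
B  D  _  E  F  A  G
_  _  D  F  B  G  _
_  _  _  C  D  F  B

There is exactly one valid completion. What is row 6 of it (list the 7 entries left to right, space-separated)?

C A D F B G E

Row 6, column 7: row 6 has {F, D, B, G} and column 7 has {F, B, C, A, G}, leaving only E.
Row 1, column 7: row 1 has {E, F, B, C, G} and column 7 has {E, F, B, C, A, G}, leaving only D.
Row 1, column 4: row 1 has {E, F, D, B, C, G} and column 4 has {E, F, B, C, G}, leaving only A.
Row 2, column 2: row 2 has {E, F, D, B, A, G} and column 2 has {F, D, B}, leaving only C.
Row 6, column 2: row 6 has {E, F, D, B, G} and column 2 has {F, D, B, C}, leaving only A.
Row 6, column 1: row 6 has {E, F, D, B, A, G} and column 1 has {E, F, B, G}, leaving only C.
So row 6 reads: C A D F B G E.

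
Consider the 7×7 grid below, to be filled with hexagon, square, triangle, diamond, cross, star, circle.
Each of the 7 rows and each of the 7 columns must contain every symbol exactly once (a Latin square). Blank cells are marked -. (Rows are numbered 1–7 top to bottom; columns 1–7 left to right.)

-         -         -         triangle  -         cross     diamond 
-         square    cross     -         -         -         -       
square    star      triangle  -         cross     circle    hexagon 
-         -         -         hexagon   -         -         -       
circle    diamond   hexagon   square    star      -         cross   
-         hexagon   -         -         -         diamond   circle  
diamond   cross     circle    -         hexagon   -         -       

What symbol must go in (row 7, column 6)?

square

Row 1, column 2: row 1 has {triangle, diamond, cross} and column 2 has {hexagon, square, diamond, cross, star}, leaving only circle.
Row 1, column 5: row 1 has {triangle, diamond, cross, circle} and column 5 has {hexagon, cross, star}, leaving only square.
Row 1, column 3: row 1 has {square, triangle, diamond, cross, circle} and column 3 has {hexagon, triangle, cross, circle}, leaving only star.
Row 1, column 1: row 1 has {square, triangle, diamond, cross, star, circle} and column 1 has {square, diamond, circle}, leaving only hexagon.
Row 3, column 4: row 3 has {hexagon, square, triangle, cross, star, circle} and column 4 has {hexagon, square, triangle}, leaving only diamond.
Row 4, column 2: row 4 has {hexagon} and column 2 has {hexagon, square, diamond, cross, star, circle}, leaving only triangle.
Row 5, column 6: row 5 has {hexagon, square, diamond, cross, star, circle} and column 6 has {diamond, cross, circle}, leaving only triangle.
Row 6, column 3: row 6 has {hexagon, diamond, circle} and column 3 has {hexagon, triangle, cross, star, circle}, leaving only square.
Row 4, column 3: row 4 has {hexagon, triangle} and column 3 has {hexagon, square, triangle, cross, star, circle}, leaving only diamond.
Row 4, column 5: row 4 has {hexagon, triangle, diamond} and column 5 has {hexagon, square, cross, star}, leaving only circle.
Row 6, column 5: row 6 has {hexagon, square, diamond, circle} and column 5 has {hexagon, square, cross, star, circle}, leaving only triangle.
Row 2, column 5: row 2 has {square, cross} and column 5 has {hexagon, square, triangle, cross, star, circle}, leaving only diamond.
Row 7, column 4: row 7 has {hexagon, diamond, cross, circle} and column 4 has {hexagon, square, triangle, diamond}, leaving only star.
Row 7 already has {hexagon, diamond, cross, star, circle} and column 6 already has {triangle, diamond, cross, circle}, so row 7, column 6 must be square.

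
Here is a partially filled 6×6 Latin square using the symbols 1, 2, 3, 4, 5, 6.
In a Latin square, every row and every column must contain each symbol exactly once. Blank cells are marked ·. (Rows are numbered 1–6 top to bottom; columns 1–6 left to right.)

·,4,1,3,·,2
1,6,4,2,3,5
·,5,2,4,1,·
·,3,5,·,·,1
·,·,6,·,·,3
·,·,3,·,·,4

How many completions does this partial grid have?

Row 1, column 1: eliminating its row and column leaves {5, 6}.
Row 1, column 5: eliminating its row and column leaves {5, 6}.
Row 3, column 1: eliminating its row and column leaves {3, 6}.
Row 3, column 6: eliminating its row and column leaves {6}.
Row 4, column 1: eliminating its row and column leaves {2, 4, 6}.
Row 4, column 4: eliminating its row and column leaves {6}.
Row 4, column 5: eliminating its row and column leaves {2, 4, 6}.
Row 5, column 1: eliminating its row and column leaves {2, 4, 5}.
Row 5, column 2: eliminating its row and column leaves {1, 2}.
Row 5, column 4: eliminating its row and column leaves {1, 5}.
Row 5, column 5: eliminating its row and column leaves {2, 4, 5}.
Row 6, column 1: eliminating its row and column leaves {2, 5, 6}.
Row 6, column 2: eliminating its row and column leaves {1, 2}.
Row 6, column 4: eliminating its row and column leaves {1, 5, 6}.
Row 6, column 5: eliminating its row and column leaves {2, 5, 6}.
Enumerating the assignments across these blanks that avoid any row or column repeat gives 6 completions.

6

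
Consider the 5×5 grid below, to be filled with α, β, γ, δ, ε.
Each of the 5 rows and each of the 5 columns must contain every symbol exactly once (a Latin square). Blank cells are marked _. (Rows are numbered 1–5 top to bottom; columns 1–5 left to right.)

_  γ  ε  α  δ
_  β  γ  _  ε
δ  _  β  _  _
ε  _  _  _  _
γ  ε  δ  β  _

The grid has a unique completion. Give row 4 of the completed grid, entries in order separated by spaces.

ε δ α γ β

Row 4, column 3: row 4 has {ε} and column 3 has {β, γ, δ, ε}, leaving only α.
Row 4, column 2: row 4 has {α, ε} and column 2 has {β, γ, ε}, leaving only δ.
Row 4, column 4: row 4 has {α, δ, ε} and column 4 has {α, β}, leaving only γ.
Row 4, column 5: row 4 has {α, γ, δ, ε} and column 5 has {δ, ε}, leaving only β.
So row 4 reads: ε δ α γ β.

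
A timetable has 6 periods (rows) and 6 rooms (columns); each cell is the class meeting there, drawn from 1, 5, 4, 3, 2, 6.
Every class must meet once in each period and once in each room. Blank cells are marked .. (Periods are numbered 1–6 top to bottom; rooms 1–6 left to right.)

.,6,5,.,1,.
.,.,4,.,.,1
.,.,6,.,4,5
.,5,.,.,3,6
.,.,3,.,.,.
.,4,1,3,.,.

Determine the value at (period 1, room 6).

Period 4, room 3: period 4 has {5, 3, 6} and room 3 has {1, 5, 4, 3, 6}, leaving only 2.
Period 6, room 6: period 6 has {1, 4, 3} and room 6 has {1, 5, 6}, leaving only 2.
Period 5, room 6: period 5 has {3} and room 6 has {1, 5, 2, 6}, leaving only 4.
Period 1 already has {1, 5, 6} and room 6 already has {1, 5, 4, 2, 6}, so period 1, room 6 must be 3.

3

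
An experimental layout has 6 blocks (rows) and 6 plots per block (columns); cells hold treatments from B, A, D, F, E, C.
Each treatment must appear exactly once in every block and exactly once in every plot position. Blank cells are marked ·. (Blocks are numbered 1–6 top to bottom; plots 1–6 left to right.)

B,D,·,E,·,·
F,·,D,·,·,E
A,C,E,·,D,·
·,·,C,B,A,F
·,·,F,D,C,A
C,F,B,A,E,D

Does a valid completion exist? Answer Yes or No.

Yes

No block or plot among the givens repeats a symbol, and propagating forced cells runs into no contradiction.
One valid completion exists (for instance, B D A E F C / F A D C B E / A C E F D B / D E C B A F / E B F D C A / C F B A E D).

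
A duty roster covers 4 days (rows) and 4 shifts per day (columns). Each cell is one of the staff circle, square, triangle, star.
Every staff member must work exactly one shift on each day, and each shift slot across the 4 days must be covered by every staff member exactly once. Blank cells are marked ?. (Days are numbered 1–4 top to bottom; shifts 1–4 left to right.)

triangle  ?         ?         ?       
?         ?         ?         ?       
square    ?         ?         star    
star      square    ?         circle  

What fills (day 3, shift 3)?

circle

Day 1, shift 4: day 1 has {triangle} and shift 4 has {circle, star}, leaving only square.
Day 2, shift 1: day 2 has {} and shift 1 has {square, triangle, star}, leaving only circle.
Day 2, shift 4: day 2 has {circle} and shift 4 has {circle, square, star}, leaving only triangle.
Day 2, shift 2: day 2 has {circle, triangle} and shift 2 has {square}, leaving only star.
Day 1, shift 2: day 1 has {square, triangle} and shift 2 has {square, star}, leaving only circle.
Day 1, shift 3: day 1 has {circle, square, triangle} and shift 3 has {}, leaving only star.
Day 2, shift 3: day 2 has {circle, triangle, star} and shift 3 has {star}, leaving only square.
Day 3, shift 2: day 3 has {square, star} and shift 2 has {circle, square, star}, leaving only triangle.
Day 3 already has {square, triangle, star} and shift 3 already has {square, star}, so day 3, shift 3 must be circle.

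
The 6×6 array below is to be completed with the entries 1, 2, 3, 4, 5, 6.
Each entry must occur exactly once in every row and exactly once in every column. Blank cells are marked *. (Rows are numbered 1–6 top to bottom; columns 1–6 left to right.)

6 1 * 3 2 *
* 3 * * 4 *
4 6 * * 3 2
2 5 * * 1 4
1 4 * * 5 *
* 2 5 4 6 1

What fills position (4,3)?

Row 1, column 3: row 1 has {1, 2, 3, 6} and column 3 has {5}, leaving only 4.
Row 1, column 6: row 1 has {1, 2, 3, 4, 6} and column 6 has {1, 2, 4}, leaving only 5.
Row 2, column 1: row 2 has {3, 4} and column 1 has {1, 2, 4, 6}, leaving only 5.
Row 2, column 6: row 2 has {3, 4, 5} and column 6 has {1, 2, 4, 5}, leaving only 6.
Row 3, column 3: row 3 has {2, 3, 4, 6} and column 3 has {4, 5}, leaving only 1.
Row 2, column 3: row 2 has {3, 4, 5, 6} and column 3 has {1, 4, 5}, leaving only 2.
Row 2, column 4: row 2 has {2, 3, 4, 5, 6} and column 4 has {3, 4}, leaving only 1.
Row 3, column 4: row 3 has {1, 2, 3, 4, 6} and column 4 has {1, 3, 4}, leaving only 5.
Row 4, column 4: row 4 has {1, 2, 4, 5} and column 4 has {1, 3, 4, 5}, leaving only 6.
Row 4 already has {1, 2, 4, 5, 6} and column 3 already has {1, 2, 4, 5}, so row 4, column 3 must be 3.

3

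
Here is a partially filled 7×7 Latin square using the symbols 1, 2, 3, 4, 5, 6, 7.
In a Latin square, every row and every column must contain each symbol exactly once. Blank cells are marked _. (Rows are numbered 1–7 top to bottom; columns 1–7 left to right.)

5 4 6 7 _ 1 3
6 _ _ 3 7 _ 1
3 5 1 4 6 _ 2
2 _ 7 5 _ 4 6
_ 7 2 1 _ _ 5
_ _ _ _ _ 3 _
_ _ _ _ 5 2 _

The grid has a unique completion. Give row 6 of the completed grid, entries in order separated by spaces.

1 6 5 2 4 3 7

Row 1, column 5: row 1 has {1, 3, 4, 5, 6, 7} and column 5 has {5, 6, 7}, leaving only 2.
Row 2, column 2: row 2 has {1, 3, 6, 7} and column 2 has {4, 5, 7}, leaving only 2.
Row 2, column 6: row 2 has {1, 2, 3, 6, 7} and column 6 has {1, 2, 3, 4}, leaving only 5.
Row 2, column 3: row 2 has {1, 2, 3, 5, 6, 7} and column 3 has {1, 2, 6, 7}, leaving only 4.
Row 6, column 3: row 6 has {3} and column 3 has {1, 2, 4, 6, 7}, leaving only 5.
Row 3, column 6: row 3 has {1, 2, 3, 4, 5, 6} and column 6 has {1, 2, 3, 4, 5}, leaving only 7.
Row 5, column 1: row 5 has {1, 2, 5, 7} and column 1 has {2, 3, 5, 6}, leaving only 4.
Row 5, column 5: row 5 has {1, 2, 4, 5, 7} and column 5 has {2, 5, 6, 7}, leaving only 3.
Row 4, column 5: row 4 has {2, 4, 5, 6, 7} and column 5 has {2, 3, 5, 6, 7}, leaving only 1.
Row 6, column 5: row 6 has {3, 5} and column 5 has {1, 2, 3, 5, 6, 7}, leaving only 4.
Row 6, column 7: row 6 has {3, 4, 5} and column 7 has {1, 2, 3, 5, 6}, leaving only 7.
Row 6, column 1: row 6 has {3, 4, 5, 7} and column 1 has {2, 3, 4, 5, 6}, leaving only 1.
Row 6, column 2: row 6 has {1, 3, 4, 5, 7} and column 2 has {2, 4, 5, 7}, leaving only 6.
Row 6, column 4: row 6 has {1, 3, 4, 5, 6, 7} and column 4 has {1, 3, 4, 5, 7}, leaving only 2.
So row 6 reads: 1 6 5 2 4 3 7.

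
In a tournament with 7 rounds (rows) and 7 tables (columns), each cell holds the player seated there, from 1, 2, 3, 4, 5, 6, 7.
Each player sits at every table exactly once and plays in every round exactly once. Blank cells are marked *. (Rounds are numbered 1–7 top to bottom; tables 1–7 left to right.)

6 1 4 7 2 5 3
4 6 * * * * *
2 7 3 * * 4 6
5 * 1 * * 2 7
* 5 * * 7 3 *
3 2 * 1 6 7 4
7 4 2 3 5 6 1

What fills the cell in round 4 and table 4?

Round 2, table 6: round 2 has {4, 6} and table 6 has {2, 3, 4, 5, 6, 7}, leaving only 1.
Round 2, table 5: round 2 has {1, 4, 6} and table 5 has {2, 5, 6, 7}, leaving only 3.
Round 3, table 4: round 3 has {2, 3, 4, 6, 7} and table 4 has {1, 3, 7}, leaving only 5.
Round 2, table 4: round 2 has {1, 3, 4, 6} and table 4 has {1, 3, 5, 7}, leaving only 2.
Round 2, table 7: round 2 has {1, 2, 3, 4, 6} and table 7 has {1, 3, 4, 6, 7}, leaving only 5.
Round 2, table 3: round 2 has {1, 2, 3, 4, 5, 6} and table 3 has {1, 2, 3, 4}, leaving only 7.
Round 3, table 5: round 3 has {2, 3, 4, 5, 6, 7} and table 5 has {2, 3, 5, 6, 7}, leaving only 1.
Round 4, table 2: round 4 has {1, 2, 5, 7} and table 2 has {1, 2, 4, 5, 6, 7}, leaving only 3.
Round 4, table 5: round 4 has {1, 2, 3, 5, 7} and table 5 has {1, 2, 3, 5, 6, 7}, leaving only 4.
Round 4 already has {1, 2, 3, 4, 5, 7} and table 4 already has {1, 2, 3, 5, 7}, so round 4, table 4 must be 6.

6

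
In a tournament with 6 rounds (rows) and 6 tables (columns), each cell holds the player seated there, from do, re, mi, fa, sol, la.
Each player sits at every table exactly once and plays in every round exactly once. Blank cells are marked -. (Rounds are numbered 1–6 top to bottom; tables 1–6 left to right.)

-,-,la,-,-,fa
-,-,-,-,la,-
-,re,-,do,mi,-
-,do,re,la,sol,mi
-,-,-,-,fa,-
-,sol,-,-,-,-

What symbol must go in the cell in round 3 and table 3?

Round 1, table 2: round 1 has {fa, la} and table 2 has {do, re, sol}, leaving only mi.
Round 2, table 2: round 2 has {la} and table 2 has {do, re, mi, sol}, leaving only fa.
Round 4, table 1: round 4 has {do, re, mi, sol, la} and table 1 has {}, leaving only fa.
Round 5, table 2: round 5 has {fa} and table 2 has {do, re, mi, fa, sol}, leaving only la.
Round 3, table 3 is narrowed to {fa, sol}.
If it were sol, then round 3, table 6 would be left with no valid symbol.
So round 3, table 3 must be fa.

fa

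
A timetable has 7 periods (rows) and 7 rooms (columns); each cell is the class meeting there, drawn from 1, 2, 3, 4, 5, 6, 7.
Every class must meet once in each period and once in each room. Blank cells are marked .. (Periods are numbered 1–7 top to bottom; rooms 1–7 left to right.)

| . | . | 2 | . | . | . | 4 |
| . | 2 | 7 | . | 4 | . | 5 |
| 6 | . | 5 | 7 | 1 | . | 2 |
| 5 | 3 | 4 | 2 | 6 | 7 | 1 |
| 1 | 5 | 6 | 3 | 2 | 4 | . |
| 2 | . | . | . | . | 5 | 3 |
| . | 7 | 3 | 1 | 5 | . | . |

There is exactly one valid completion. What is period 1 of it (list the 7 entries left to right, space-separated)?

Period 2, room 1: period 2 has {2, 4, 5, 7} and room 1 has {1, 2, 5, 6}, leaving only 3.
Period 1, room 1: period 1 has {2, 4} and room 1 has {1, 2, 3, 5, 6}, leaving only 7.
Period 1, room 5: period 1 has {2, 4, 7} and room 5 has {1, 2, 4, 5, 6}, leaving only 3.
Period 2, room 4: period 2 has {2, 3, 4, 5, 7} and room 4 has {1, 2, 3, 7}, leaving only 6.
Period 1, room 4: period 1 has {2, 3, 4, 7} and room 4 has {1, 2, 3, 6, 7}, leaving only 5.
Period 2, room 6: period 2 has {2, 3, 4, 5, 6, 7} and room 6 has {4, 5, 7}, leaving only 1.
Period 1, room 6: period 1 has {2, 3, 4, 5, 7} and room 6 has {1, 4, 5, 7}, leaving only 6.
Period 1, room 2: period 1 has {2, 3, 4, 5, 6, 7} and room 2 has {2, 3, 5, 7}, leaving only 1.
So period 1 reads: 7 1 2 5 3 6 4.

7 1 2 5 3 6 4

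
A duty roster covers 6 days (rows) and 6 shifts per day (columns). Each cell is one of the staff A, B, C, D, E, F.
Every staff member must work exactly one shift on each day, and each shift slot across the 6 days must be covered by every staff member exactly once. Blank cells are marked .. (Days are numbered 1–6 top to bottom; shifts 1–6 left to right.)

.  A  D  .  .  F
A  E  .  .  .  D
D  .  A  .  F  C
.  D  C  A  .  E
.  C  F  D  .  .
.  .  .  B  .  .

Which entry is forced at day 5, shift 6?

Day 2, shift 3: day 2 has {A, D, E} and shift 3 has {A, C, D, F}, leaving only B.
Day 2, shift 5: day 2 has {A, B, D, E} and shift 5 has {F}, leaving only C.
Day 2, shift 4: day 2 has {A, B, C, D, E} and shift 4 has {A, B, D}, leaving only F.
Day 3, shift 2: day 3 has {A, C, D, F} and shift 2 has {A, C, D, E}, leaving only B.
Day 3, shift 4: day 3 has {A, B, C, D, F} and shift 4 has {A, B, D, F}, leaving only E.
Day 1, shift 4: day 1 has {A, D, F} and shift 4 has {A, B, D, E, F}, leaving only C.
Day 4, shift 5: day 4 has {A, C, D, E} and shift 5 has {C, F}, leaving only B.
Day 1, shift 5: day 1 has {A, C, D, F} and shift 5 has {B, C, F}, leaving only E.
Day 1, shift 1: day 1 has {A, C, D, E, F} and shift 1 has {A, D}, leaving only B.
Day 4, shift 1: day 4 has {A, B, C, D, E} and shift 1 has {A, B, D}, leaving only F.
Day 5, shift 1: day 5 has {C, D, F} and shift 1 has {A, B, D, F}, leaving only E.
Day 5, shift 5: day 5 has {C, D, E, F} and shift 5 has {B, C, E, F}, leaving only A.
Day 5 already has {A, C, D, E, F} and shift 6 already has {C, D, E, F}, so day 5, shift 6 must be B.

B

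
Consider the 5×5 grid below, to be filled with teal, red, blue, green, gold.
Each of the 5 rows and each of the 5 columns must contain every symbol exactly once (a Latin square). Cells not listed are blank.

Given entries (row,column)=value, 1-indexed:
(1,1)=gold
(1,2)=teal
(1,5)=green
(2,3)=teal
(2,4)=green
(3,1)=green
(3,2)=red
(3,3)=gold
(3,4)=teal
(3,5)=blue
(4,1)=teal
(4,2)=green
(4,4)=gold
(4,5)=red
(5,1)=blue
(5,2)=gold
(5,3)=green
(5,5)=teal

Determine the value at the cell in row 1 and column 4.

Row 2, column 1: row 2 has {teal, green} and column 1 has {teal, blue, green, gold}, leaving only red.
Row 2, column 2: row 2 has {teal, red, green} and column 2 has {teal, red, green, gold}, leaving only blue.
Row 2, column 5: row 2 has {teal, red, blue, green} and column 5 has {teal, red, blue, green}, leaving only gold.
Row 4, column 3: row 4 has {teal, red, green, gold} and column 3 has {teal, green, gold}, leaving only blue.
Row 1, column 3: row 1 has {teal, green, gold} and column 3 has {teal, blue, green, gold}, leaving only red.
Row 1 already has {teal, red, green, gold} and column 4 already has {teal, green, gold}, so row 1, column 4 must be blue.

blue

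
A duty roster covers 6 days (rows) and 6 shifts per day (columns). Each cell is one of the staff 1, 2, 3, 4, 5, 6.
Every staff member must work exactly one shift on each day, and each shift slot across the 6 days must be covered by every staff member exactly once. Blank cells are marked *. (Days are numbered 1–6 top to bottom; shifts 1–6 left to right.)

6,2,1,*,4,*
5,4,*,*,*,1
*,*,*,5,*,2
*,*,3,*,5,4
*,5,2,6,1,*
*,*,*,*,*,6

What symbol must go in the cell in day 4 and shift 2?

6

Day 1, shift 4: day 1 has {1, 2, 4, 6} and shift 4 has {5, 6}, leaving only 3.
Day 1, shift 6: day 1 has {1, 2, 3, 4, 6} and shift 6 has {1, 2, 4, 6}, leaving only 5.
Day 2, shift 3: day 2 has {1, 4, 5} and shift 3 has {1, 2, 3}, leaving only 6.
Day 2, shift 4: day 2 has {1, 4, 5, 6} and shift 4 has {3, 5, 6}, leaving only 2.
Day 2, shift 5: day 2 has {1, 2, 4, 5, 6} and shift 5 has {1, 4, 5}, leaving only 3.
Day 3, shift 3: day 3 has {2, 5} and shift 3 has {1, 2, 3, 6}, leaving only 4.
Day 3, shift 5: day 3 has {2, 4, 5} and shift 5 has {1, 3, 4, 5}, leaving only 6.
Day 4, shift 4: day 4 has {3, 4, 5} and shift 4 has {2, 3, 5, 6}, leaving only 1.
Day 4 already has {1, 3, 4, 5} and shift 2 already has {2, 4, 5}, so day 4, shift 2 must be 6.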